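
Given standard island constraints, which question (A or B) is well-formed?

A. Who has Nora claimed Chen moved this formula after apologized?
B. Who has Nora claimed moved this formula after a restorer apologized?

In A, the wh-phrase is extracted from inside an adjunct island (introduced by "after"), which blocks movement.
In B, the extraction path crosses only that-complement boundaries, which are transparent.
So B is grammatical.

B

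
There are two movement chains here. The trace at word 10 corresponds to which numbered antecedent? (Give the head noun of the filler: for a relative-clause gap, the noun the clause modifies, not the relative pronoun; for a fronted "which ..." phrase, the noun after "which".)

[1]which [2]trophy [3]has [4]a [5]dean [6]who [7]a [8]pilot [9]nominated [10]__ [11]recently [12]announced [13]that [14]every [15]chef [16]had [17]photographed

The marked gap is inside the relative clause, the direct object of "nominated".
Its filler is the head noun "dean" (via "who"), at word 5.
(The other dependency links word 2 to a gap after word 17.)

5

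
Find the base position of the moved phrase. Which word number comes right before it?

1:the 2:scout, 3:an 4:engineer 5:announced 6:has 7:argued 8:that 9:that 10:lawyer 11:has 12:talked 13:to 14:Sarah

5

The displaced element is "the scout" (word 2).
It is linked across 1 clause boundary (Ø).
It functions as the subject of "argued", so the gap sits immediately after word 5 ("announced").
Base order: An engineer announced the scout has argued that that lawyer has talked to Sarah.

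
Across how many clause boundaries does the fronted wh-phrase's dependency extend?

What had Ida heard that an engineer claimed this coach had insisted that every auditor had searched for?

3

"what" is extracted from the PP object of "searched".
Boundaries crossed, outermost first: [that], [Ø], [that] — 3 in total.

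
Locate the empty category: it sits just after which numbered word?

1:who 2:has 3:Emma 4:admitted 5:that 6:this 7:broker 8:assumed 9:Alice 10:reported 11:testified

The displaced element is "who" (word 1).
It is linked across 3 clause boundaries (that → Ø → Ø).
It functions as the subject of "testified", so the gap sits immediately after word 10 ("reported").
Base order: Emma has admitted that this broker assumed Alice reported that who testified.

10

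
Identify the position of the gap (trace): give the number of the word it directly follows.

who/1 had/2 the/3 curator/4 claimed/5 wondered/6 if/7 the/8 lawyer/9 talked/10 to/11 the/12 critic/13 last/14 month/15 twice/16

5

The displaced element is "who" (word 1).
It is linked across 1 clause boundary (Ø).
It functions as the subject of "wondered", so the gap sits immediately after word 5 ("claimed").
Base order: The curator had claimed that who wondered if the lawyer talked to the critic last month twice.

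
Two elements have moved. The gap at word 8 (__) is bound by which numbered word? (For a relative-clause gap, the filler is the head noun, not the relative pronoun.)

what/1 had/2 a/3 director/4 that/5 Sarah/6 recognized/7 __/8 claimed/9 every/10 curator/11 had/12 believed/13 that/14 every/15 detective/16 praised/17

The marked gap is inside the relative clause, the direct object of "recognized".
Its filler is the head noun "director" (via "that"), at word 4.
(The other dependency links word 1 to a gap after word 17.)

4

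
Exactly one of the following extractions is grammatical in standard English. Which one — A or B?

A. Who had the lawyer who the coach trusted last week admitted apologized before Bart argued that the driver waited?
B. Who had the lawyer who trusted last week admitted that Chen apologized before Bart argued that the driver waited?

In B, the wh-phrase is extracted from inside a complex-NP island (relative clause) (introduced by "who"), which blocks movement.
In A, the extraction path crosses only that-complement boundaries, which are transparent.
So A is grammatical.

A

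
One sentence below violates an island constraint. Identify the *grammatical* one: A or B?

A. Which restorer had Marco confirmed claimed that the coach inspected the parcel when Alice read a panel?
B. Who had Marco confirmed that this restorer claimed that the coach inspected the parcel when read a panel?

A

In B, the wh-phrase is extracted from inside an adjunct island (introduced by "when"), which blocks movement.
In A, the extraction path crosses only that-complement boundaries, which are transparent.
So A is grammatical.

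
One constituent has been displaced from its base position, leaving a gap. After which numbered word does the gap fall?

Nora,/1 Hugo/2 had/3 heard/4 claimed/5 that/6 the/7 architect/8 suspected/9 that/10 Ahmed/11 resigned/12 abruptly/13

4

The displaced element is "Nora" (word 1).
It is linked across 1 clause boundary (Ø).
It functions as the subject of "claimed", so the gap sits immediately after word 4 ("heard").
Base order: Hugo had heard that Nora claimed that the architect suspected that Ahmed resigned abruptly.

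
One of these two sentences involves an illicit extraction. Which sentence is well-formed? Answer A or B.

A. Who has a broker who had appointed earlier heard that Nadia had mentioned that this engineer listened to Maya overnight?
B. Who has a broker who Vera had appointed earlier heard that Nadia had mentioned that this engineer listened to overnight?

B

In A, the wh-phrase is extracted from inside a complex-NP island (relative clause) (introduced by "who"), which blocks movement.
In B, the extraction path crosses only that-complement boundaries, which are transparent.
So B is grammatical.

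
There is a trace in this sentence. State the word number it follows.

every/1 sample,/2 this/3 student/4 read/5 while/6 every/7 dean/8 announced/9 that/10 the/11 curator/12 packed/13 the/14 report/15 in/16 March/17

5

The displaced element is "every sample" (word 2).
It functions as the direct object of "read", so the gap sits immediately after word 5 ("read").
Base order: This student read every sample while every dean announced that the curator packed the report in March.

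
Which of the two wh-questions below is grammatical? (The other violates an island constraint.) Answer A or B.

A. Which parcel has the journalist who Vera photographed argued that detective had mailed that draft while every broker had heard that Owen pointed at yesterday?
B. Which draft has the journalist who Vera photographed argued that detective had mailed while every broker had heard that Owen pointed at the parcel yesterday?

In A, the wh-phrase is extracted from inside an adjunct island (introduced by "while"), which blocks movement.
In B, the extraction path crosses only that-complement boundaries, which are transparent.
So B is grammatical.

B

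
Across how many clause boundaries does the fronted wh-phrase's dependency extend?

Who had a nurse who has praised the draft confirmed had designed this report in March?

"who" is extracted from the subject of "designed".
Boundaries crossed, outermost first: [Ø] — 1 in total.

1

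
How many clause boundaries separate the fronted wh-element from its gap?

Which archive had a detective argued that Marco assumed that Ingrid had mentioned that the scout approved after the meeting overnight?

3

"which archive" is extracted from the object of "approved".
Boundaries crossed, outermost first: [that], [that], [that] — 3 in total.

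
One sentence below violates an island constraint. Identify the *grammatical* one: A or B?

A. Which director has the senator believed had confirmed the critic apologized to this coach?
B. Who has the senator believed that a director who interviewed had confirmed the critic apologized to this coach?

In B, the wh-phrase is extracted from inside a complex-NP island (relative clause) (introduced by "who"), which blocks movement.
In A, the extraction path crosses only that-complement boundaries, which are transparent.
So A is grammatical.

A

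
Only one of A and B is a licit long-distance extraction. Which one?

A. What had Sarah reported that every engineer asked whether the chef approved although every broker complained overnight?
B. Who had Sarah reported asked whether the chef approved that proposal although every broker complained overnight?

B

In A, the wh-phrase is extracted from inside a wh-island (introduced by "whether"), which blocks movement.
In B, the extraction path crosses only that-complement boundaries, which are transparent.
So B is grammatical.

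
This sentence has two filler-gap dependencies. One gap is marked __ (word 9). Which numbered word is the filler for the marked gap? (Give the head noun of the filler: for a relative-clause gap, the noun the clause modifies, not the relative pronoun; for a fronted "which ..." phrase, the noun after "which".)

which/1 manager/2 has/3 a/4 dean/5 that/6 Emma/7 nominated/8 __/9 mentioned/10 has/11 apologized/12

5

The marked gap is inside the relative clause, the direct object of "nominated".
Its filler is the head noun "dean" (via "that"), at word 5.
(The other dependency links word 2 to a gap after word 10.)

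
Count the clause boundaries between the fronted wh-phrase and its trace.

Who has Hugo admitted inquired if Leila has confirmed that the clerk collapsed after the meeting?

1

"who" is extracted from the subject of "inquired".
Boundaries crossed, outermost first: [Ø] — 1 in total.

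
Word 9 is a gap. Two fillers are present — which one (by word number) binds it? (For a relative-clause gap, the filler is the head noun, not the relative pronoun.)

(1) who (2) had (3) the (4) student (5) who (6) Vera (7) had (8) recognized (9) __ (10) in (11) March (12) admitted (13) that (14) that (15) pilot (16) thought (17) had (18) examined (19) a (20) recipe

The marked gap is inside the relative clause, the direct object of "recognized".
Its filler is the head noun "student" (via "who"), at word 4.
(The other dependency links word 1 to a gap after word 16.)

4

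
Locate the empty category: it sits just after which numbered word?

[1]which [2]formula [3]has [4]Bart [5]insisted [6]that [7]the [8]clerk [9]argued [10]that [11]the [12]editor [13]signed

13

The displaced element is "which formula" (word 2).
It is linked across 2 clause boundaries (that → that).
It functions as the direct object of "signed", so the gap sits immediately after word 13 ("signed").
Base order: Bart has insisted that the clerk argued that the editor signed which formula.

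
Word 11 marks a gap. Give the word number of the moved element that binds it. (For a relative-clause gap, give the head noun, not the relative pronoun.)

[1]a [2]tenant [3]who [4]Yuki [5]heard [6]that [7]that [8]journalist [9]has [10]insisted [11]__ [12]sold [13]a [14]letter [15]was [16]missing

The gap at 11 is the subject of "sold", inside a relative clause.
The relative pronoun is "who" (word 3); it is bound by the head noun immediately before it.
Its filler is the head noun "tenant", at word 2.

2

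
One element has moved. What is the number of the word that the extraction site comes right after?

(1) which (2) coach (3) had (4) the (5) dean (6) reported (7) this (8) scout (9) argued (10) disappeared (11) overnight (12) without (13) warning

9

The displaced element is "which coach" (word 2).
It is linked across 2 clause boundaries (Ø → Ø).
It functions as the subject of "disappeared", so the gap sits immediately after word 9 ("argued").
Base order: The dean had reported this scout argued that which coach disappeared overnight without warning.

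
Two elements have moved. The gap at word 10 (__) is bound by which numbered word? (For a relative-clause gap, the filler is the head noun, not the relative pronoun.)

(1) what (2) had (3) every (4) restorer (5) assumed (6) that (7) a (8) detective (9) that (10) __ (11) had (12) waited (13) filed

8

The marked gap is inside the relative clause, the subject of "waited".
Its filler is the head noun "detective" (via "that"), at word 8.
(The other dependency links word 1 to a gap after word 13.)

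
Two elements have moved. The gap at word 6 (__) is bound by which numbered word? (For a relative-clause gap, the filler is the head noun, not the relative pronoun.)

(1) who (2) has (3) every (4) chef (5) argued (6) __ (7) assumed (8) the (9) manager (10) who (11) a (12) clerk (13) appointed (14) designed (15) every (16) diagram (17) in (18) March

The marked gap is the subject of "assumed".
Its filler is the fronted wh-phrase "who", at word 1.
(The other dependency links word 9 to a gap after word 13.)

1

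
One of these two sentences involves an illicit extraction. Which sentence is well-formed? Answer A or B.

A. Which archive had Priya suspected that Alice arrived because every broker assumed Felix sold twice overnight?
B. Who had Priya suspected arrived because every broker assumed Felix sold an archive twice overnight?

In A, the wh-phrase is extracted from inside an adjunct island (introduced by "because"), which blocks movement.
In B, the extraction path crosses only that-complement boundaries, which are transparent.
So B is grammatical.

B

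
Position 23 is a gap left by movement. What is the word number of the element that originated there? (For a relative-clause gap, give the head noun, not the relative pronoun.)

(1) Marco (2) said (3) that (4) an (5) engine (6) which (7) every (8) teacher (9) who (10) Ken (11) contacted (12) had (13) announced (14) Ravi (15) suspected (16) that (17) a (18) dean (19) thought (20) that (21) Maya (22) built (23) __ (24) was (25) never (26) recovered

5

The gap at 23 is the object of "built", inside a relative clause.
The relative pronoun is "which" (word 6); it is bound by the head noun immediately before it.
Its filler is the head noun "engine", at word 5.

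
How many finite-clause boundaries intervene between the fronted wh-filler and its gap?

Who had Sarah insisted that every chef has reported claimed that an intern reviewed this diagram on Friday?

"who" is extracted from the subject of "claimed".
Boundaries crossed, outermost first: [that], [Ø] — 2 in total.

2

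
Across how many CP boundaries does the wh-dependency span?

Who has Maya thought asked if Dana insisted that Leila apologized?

1

"who" is extracted from the subject of "asked".
Boundaries crossed, outermost first: [Ø] — 1 in total.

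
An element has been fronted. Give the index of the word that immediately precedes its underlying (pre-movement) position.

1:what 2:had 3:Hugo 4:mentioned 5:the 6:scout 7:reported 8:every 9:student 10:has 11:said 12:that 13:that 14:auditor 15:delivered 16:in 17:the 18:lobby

The displaced element is "what" (word 1).
It is linked across 3 clause boundaries (Ø → Ø → that).
It functions as the direct object of "delivered", so the gap sits immediately after word 15 ("delivered").
Base order: Hugo had mentioned the scout reported every student has said that that auditor delivered what in the lobby.

15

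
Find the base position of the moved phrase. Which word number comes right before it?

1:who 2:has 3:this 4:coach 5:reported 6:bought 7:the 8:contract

The displaced element is "who" (word 1).
It is linked across 1 clause boundary (Ø).
It functions as the subject of "bought", so the gap sits immediately after word 5 ("reported").
Base order: This coach has reported that who bought the contract.

5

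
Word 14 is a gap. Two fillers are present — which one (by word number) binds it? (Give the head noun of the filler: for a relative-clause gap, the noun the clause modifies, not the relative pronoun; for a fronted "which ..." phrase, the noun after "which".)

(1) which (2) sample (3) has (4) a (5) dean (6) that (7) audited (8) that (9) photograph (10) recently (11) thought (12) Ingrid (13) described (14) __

2

The marked gap is the direct object of "described".
Its filler is the fronted wh-phrase "which sample", at word 2.
(The other dependency links word 5 to a gap after word 6.)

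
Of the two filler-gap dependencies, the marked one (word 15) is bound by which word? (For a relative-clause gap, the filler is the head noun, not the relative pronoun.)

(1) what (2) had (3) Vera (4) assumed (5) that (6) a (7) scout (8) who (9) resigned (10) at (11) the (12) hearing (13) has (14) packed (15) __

1

The marked gap is the direct object of "packed".
Its filler is the fronted wh-phrase "what", at word 1.
(The other dependency links word 7 to a gap after word 8.)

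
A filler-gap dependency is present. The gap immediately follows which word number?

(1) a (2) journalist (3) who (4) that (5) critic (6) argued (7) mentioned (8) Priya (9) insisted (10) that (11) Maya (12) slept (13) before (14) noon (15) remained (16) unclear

6

The displaced element is "a journalist" (word 2).
It is linked across 1 clause boundary (Ø).
It functions as the subject of "mentioned", so the gap sits immediately after word 6 ("argued").
Base order: That critic argued that a journalist mentioned Priya insisted that Maya slept before noon.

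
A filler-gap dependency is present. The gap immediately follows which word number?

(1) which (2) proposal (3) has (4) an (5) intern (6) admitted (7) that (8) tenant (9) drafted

The displaced element is "which proposal" (word 2).
It is linked across 1 clause boundary (Ø).
It functions as the direct object of "drafted", so the gap sits immediately after word 9 ("drafted").
Base order: An intern has admitted that tenant drafted which proposal.

9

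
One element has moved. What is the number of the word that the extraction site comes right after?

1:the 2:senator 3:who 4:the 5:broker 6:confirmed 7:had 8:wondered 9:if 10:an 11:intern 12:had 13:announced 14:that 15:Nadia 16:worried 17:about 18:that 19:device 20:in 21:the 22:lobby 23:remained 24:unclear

6

The displaced element is "the senator" (word 2).
It is linked across 1 clause boundary (Ø).
It functions as the subject of "wondered", so the gap sits immediately after word 6 ("confirmed").
Base order: The broker confirmed that the senator had wondered if an intern had announced that Nadia worried about that device in the lobby.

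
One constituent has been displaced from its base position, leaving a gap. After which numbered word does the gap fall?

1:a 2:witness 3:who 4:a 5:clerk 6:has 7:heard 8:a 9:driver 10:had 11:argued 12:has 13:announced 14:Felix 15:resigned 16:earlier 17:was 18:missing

The displaced element is "a witness" (word 2).
It is linked across 2 clause boundaries (Ø → Ø).
It functions as the subject of "announced", so the gap sits immediately after word 11 ("argued").
Base order: A clerk has heard a driver had argued that a witness has announced Felix resigned earlier.

11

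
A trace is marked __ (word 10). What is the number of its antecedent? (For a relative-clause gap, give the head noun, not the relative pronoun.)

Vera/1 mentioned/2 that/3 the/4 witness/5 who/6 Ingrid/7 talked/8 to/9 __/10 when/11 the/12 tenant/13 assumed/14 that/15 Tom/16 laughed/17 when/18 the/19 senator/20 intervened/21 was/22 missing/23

5

The gap at 10 is the prepositional object of "talked", inside a relative clause.
The relative pronoun is "who" (word 6); it is bound by the head noun immediately before it.
Its filler is the head noun "witness", at word 5.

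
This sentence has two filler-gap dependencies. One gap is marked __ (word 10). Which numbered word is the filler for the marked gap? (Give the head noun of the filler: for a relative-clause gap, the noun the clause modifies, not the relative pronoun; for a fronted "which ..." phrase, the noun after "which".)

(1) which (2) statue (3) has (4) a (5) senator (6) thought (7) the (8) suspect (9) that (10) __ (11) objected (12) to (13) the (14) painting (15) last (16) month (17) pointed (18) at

8

The marked gap is inside the relative clause, the subject of "objected".
Its filler is the head noun "suspect" (via "that"), at word 8.
(The other dependency links word 2 to a gap after word 18.)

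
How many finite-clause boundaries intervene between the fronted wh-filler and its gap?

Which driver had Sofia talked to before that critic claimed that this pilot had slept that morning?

0

"which driver" originates inside the matrix clause — no clause boundary is crossed.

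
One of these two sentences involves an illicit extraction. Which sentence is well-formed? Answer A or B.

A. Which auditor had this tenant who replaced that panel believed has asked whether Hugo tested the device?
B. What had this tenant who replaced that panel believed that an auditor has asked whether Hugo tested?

In B, the wh-phrase is extracted from inside a wh-island (introduced by "whether"), which blocks movement.
In A, the extraction path crosses only that-complement boundaries, which are transparent.
So A is grammatical.

A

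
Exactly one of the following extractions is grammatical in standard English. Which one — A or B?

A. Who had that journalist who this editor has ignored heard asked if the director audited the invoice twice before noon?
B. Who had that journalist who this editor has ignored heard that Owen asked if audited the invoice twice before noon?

In B, the wh-phrase is extracted from inside a wh-island (introduced by "if"), which blocks movement.
In A, the extraction path crosses only that-complement boundaries, which are transparent.
So A is grammatical.

A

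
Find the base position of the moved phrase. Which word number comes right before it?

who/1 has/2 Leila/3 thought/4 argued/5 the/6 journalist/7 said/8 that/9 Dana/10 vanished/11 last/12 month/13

4

The displaced element is "who" (word 1).
It is linked across 1 clause boundary (Ø).
It functions as the subject of "argued", so the gap sits immediately after word 4 ("thought").
Base order: Leila has thought that who argued the journalist said that Dana vanished last month.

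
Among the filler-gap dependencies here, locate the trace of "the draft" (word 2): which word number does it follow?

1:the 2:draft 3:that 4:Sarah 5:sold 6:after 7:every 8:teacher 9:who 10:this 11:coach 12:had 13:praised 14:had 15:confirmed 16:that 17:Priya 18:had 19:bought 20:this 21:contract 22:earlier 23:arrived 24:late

5

The displaced element is "the draft" (word 2).
It functions as the direct object of "sold", so the gap sits immediately after word 5 ("sold").
Base order: Sarah sold the draft after every teacher who this coach had praised had confirmed that Priya had bought this contract earlier.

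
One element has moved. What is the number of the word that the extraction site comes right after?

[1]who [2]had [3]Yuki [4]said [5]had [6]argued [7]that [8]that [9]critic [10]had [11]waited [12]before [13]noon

The displaced element is "who" (word 1).
It is linked across 1 clause boundary (Ø).
It functions as the subject of "argued", so the gap sits immediately after word 4 ("said").
Base order: Yuki had said who had argued that that critic had waited before noon.

4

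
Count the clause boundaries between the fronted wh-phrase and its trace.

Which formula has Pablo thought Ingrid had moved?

"which formula" is extracted from the object of "moved".
Boundaries crossed, outermost first: [Ø] — 1 in total.

1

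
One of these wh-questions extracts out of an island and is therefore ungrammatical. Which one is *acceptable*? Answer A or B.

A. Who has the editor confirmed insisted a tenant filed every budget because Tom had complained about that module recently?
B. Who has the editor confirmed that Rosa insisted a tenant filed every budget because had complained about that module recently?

A

In B, the wh-phrase is extracted from inside an adjunct island (introduced by "because"), which blocks movement.
In A, the extraction path crosses only that-complement boundaries, which are transparent.
So A is grammatical.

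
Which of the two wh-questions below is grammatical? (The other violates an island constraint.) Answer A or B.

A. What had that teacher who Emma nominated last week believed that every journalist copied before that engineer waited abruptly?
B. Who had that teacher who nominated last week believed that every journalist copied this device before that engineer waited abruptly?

A

In B, the wh-phrase is extracted from inside a complex-NP island (relative clause) (introduced by "who"), which blocks movement.
In A, the extraction path crosses only that-complement boundaries, which are transparent.
So A is grammatical.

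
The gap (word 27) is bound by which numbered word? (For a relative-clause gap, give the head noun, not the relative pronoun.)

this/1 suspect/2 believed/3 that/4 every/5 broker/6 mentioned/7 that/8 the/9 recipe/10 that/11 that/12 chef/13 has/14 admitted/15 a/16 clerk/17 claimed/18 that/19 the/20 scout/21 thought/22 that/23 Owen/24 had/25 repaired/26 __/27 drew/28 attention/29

The gap at 27 is the object of "repaired", inside a relative clause.
The relative pronoun is "that" (word 11); it is bound by the head noun immediately before it.
Its filler is the head noun "recipe", at word 10.

10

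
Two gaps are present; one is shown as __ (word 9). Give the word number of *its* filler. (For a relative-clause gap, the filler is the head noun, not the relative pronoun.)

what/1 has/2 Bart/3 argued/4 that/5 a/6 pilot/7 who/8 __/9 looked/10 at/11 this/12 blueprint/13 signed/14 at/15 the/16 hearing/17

7

The marked gap is inside the relative clause, the subject of "looked".
Its filler is the head noun "pilot" (via "who"), at word 7.
(The other dependency links word 1 to a gap after word 14.)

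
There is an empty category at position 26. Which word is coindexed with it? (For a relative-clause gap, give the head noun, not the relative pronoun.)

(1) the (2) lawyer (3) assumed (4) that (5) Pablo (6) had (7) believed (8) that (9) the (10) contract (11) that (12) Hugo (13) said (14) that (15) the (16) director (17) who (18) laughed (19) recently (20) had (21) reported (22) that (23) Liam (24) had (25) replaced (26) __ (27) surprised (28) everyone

10

The gap at 26 is the object of "replaced", inside a relative clause.
The relative pronoun is "that" (word 11); it is bound by the head noun immediately before it.
Its filler is the head noun "contract", at word 10.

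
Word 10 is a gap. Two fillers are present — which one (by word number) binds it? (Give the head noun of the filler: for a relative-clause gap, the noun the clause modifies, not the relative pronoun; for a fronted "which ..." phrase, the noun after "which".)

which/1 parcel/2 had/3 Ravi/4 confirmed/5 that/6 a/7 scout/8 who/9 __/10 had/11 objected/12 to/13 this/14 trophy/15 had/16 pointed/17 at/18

The marked gap is inside the relative clause, the subject of "objected".
Its filler is the head noun "scout" (via "who"), at word 8.
(The other dependency links word 2 to a gap after word 18.)

8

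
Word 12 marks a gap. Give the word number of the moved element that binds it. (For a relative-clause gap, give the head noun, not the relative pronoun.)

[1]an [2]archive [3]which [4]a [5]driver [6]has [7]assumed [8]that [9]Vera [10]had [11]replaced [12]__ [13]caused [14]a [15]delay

The gap at 12 is the object of "replaced", inside a relative clause.
The relative pronoun is "which" (word 3); it is bound by the head noun immediately before it.
Its filler is the head noun "archive", at word 2.

2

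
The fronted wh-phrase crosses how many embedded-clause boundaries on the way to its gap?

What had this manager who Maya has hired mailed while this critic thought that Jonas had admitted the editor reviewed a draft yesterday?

0

"what" originates inside the matrix clause — no clause boundary is crossed.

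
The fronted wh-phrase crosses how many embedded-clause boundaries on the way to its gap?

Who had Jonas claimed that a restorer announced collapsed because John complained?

"who" is extracted from the subject of "collapsed".
Boundaries crossed, outermost first: [that], [Ø] — 2 in total.

2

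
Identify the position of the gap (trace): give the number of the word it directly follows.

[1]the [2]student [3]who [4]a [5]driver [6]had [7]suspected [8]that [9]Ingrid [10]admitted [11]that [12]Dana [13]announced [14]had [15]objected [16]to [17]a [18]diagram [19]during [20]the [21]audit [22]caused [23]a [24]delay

The displaced element is "the student" (word 2).
It is linked across 3 clause boundaries (that → that → Ø).
It functions as the subject of "objected", so the gap sits immediately after word 13 ("announced").
Base order: A driver had suspected that Ingrid admitted that Dana announced the student had objected to a diagram during the audit.

13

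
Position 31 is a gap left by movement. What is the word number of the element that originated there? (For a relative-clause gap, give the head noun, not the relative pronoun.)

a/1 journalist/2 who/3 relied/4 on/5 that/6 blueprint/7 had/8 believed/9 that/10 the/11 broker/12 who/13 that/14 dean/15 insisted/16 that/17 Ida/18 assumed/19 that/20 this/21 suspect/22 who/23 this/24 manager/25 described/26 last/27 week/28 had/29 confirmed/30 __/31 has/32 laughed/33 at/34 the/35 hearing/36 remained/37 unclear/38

12

The gap at 31 is the subject of "laughed", inside a relative clause.
The relative pronoun is "who" (word 13); it is bound by the head noun immediately before it.
Its filler is the head noun "broker", at word 12.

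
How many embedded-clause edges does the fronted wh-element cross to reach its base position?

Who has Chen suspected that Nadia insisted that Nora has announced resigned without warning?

"who" is extracted from the subject of "resigned".
Boundaries crossed, outermost first: [that], [that], [Ø] — 3 in total.

3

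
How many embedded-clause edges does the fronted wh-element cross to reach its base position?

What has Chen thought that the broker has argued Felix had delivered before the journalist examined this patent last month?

"what" is extracted from the object of "delivered".
Boundaries crossed, outermost first: [that], [Ø] — 2 in total.

2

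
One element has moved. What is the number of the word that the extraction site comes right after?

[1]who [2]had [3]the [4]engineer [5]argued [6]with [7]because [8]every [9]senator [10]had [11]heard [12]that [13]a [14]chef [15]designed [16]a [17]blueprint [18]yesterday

6

The displaced element is "who" (word 1).
It functions as the object of the preposition "with" of "argued", so the gap sits immediately after word 6 ("with").
Base order: The engineer had argued with who because every senator had heard that a chef designed a blueprint yesterday.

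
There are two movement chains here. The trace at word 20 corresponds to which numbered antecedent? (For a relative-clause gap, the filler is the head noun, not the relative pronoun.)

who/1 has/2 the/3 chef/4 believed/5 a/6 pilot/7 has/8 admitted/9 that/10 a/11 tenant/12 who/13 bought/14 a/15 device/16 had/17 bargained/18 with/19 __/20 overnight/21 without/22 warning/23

1

The marked gap is the object of the preposition "with" of "bargained".
Its filler is the fronted wh-phrase "who", at word 1.
(The other dependency links word 12 to a gap after word 13.)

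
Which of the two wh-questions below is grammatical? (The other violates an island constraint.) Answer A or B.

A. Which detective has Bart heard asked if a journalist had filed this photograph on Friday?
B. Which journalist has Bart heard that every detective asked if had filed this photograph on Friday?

In B, the wh-phrase is extracted from inside a wh-island (introduced by "if"), which blocks movement.
In A, the extraction path crosses only that-complement boundaries, which are transparent.
So A is grammatical.

A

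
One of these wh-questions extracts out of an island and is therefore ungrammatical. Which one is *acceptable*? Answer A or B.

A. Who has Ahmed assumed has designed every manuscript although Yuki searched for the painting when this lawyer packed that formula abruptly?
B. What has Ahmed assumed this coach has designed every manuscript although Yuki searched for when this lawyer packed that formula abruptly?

In B, the wh-phrase is extracted from inside an adjunct island (introduced by "although"), which blocks movement.
In A, the extraction path crosses only that-complement boundaries, which are transparent.
So A is grammatical.

A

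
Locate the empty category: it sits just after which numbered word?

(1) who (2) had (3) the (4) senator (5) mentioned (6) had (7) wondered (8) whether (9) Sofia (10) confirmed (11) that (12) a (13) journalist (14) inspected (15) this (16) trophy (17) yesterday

5

The displaced element is "who" (word 1).
It is linked across 1 clause boundary (Ø).
It functions as the subject of "wondered", so the gap sits immediately after word 5 ("mentioned").
Base order: The senator had mentioned that who had wondered whether Sofia confirmed that a journalist inspected this trophy yesterday.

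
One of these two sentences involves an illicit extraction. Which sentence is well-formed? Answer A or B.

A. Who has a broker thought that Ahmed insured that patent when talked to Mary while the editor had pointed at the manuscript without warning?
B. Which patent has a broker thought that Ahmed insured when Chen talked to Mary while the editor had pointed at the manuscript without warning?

In A, the wh-phrase is extracted from inside an adjunct island (introduced by "when"), which blocks movement.
In B, the extraction path crosses only that-complement boundaries, which are transparent.
So B is grammatical.

B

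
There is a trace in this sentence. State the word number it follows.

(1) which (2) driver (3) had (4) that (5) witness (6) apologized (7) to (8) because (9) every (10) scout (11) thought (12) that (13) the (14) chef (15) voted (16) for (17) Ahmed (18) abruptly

7

The displaced element is "which driver" (word 2).
It functions as the object of the preposition "to" of "apologized", so the gap sits immediately after word 7 ("to").
Base order: That witness had apologized to which driver because every scout thought that the chef voted for Ahmed abruptly.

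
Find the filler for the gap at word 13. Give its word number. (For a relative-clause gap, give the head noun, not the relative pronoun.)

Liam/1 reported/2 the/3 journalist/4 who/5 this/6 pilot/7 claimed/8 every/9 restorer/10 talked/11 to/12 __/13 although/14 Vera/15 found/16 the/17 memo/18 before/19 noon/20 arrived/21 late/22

4

The gap at 13 is the prepositional object of "talked", inside a relative clause.
The relative pronoun is "who" (word 5); it is bound by the head noun immediately before it.
Its filler is the head noun "journalist", at word 4.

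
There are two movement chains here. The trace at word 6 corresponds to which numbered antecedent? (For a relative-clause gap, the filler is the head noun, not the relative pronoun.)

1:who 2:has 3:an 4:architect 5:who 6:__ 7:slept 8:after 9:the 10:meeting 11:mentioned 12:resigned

The marked gap is inside the relative clause, the subject of "slept".
Its filler is the head noun "architect" (via "who"), at word 4.
(The other dependency links word 1 to a gap after word 11.)

4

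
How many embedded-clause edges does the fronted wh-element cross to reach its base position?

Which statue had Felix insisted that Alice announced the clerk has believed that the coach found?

3

"which statue" is extracted from the object of "found".
Boundaries crossed, outermost first: [that], [Ø], [that] — 3 in total.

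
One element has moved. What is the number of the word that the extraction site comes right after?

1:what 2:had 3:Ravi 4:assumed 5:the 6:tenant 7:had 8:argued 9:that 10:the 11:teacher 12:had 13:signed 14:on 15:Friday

The displaced element is "what" (word 1).
It is linked across 2 clause boundaries (Ø → that).
It functions as the direct object of "signed", so the gap sits immediately after word 13 ("signed").
Base order: Ravi had assumed the tenant had argued that the teacher had signed what on Friday.

13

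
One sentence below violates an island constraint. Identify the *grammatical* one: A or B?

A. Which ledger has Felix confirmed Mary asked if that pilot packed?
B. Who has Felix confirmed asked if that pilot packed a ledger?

In A, the wh-phrase is extracted from inside a wh-island (introduced by "if"), which blocks movement.
In B, the extraction path crosses only that-complement boundaries, which are transparent.
So B is grammatical.

B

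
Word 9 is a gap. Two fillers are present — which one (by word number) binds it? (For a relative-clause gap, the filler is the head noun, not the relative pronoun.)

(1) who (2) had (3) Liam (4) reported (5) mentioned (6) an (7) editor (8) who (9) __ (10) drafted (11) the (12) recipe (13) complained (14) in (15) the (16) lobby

The marked gap is inside the relative clause, the subject of "drafted".
Its filler is the head noun "editor" (via "who"), at word 7.
(The other dependency links word 1 to a gap after word 4.)

7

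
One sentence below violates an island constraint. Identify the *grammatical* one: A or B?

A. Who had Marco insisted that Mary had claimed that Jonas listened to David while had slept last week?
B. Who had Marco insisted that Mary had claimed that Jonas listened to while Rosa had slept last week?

In A, the wh-phrase is extracted from inside an adjunct island (introduced by "while"), which blocks movement.
In B, the extraction path crosses only that-complement boundaries, which are transparent.
So B is grammatical.

B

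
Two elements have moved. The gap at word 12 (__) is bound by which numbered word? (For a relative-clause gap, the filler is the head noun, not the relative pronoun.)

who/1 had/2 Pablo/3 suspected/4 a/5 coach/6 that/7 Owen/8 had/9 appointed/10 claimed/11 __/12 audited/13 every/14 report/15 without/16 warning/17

1

The marked gap is the subject of "audited".
Its filler is the fronted wh-phrase "who", at word 1.
(The other dependency links word 6 to a gap after word 10.)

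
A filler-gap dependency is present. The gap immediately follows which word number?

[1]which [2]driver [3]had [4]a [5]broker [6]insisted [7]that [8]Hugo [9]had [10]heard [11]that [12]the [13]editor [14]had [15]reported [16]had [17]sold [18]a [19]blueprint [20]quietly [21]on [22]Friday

15

The displaced element is "which driver" (word 2).
It is linked across 3 clause boundaries (that → that → Ø).
It functions as the subject of "sold", so the gap sits immediately after word 15 ("reported").
Base order: A broker had insisted that Hugo had heard that the editor had reported that which driver had sold a blueprint quietly on Friday.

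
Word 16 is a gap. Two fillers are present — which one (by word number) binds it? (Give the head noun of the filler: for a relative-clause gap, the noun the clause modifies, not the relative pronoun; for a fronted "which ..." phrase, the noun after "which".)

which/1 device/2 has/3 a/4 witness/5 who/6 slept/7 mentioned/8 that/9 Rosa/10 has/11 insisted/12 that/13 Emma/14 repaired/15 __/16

2

The marked gap is the direct object of "repaired".
Its filler is the fronted wh-phrase "which device", at word 2.
(The other dependency links word 5 to a gap after word 6.)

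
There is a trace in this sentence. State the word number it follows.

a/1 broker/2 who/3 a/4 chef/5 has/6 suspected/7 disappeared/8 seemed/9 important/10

The displaced element is "a broker" (word 2).
It is linked across 1 clause boundary (Ø).
It functions as the subject of "disappeared", so the gap sits immediately after word 7 ("suspected").
Base order: A chef has suspected that a broker disappeared.

7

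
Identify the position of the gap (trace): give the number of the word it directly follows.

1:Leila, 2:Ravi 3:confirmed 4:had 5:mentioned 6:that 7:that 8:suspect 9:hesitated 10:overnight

The displaced element is "Leila" (word 1).
It is linked across 1 clause boundary (Ø).
It functions as the subject of "mentioned", so the gap sits immediately after word 3 ("confirmed").
Base order: Ravi confirmed that Leila had mentioned that that suspect hesitated overnight.

3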